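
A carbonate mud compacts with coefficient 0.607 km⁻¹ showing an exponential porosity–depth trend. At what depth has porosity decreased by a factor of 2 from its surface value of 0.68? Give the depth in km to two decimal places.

1.14 km

phi/phi₀ = 1/2 ⇒ exp(−k·z) = 1/2 ⇒ z = ln(2) / k
z = 0.6931 / 0.607 = 1.142 km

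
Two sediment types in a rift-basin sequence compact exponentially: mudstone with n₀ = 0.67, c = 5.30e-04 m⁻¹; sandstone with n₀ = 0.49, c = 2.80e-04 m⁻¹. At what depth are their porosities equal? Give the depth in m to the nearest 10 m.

1250 m

Working in km (1 km = 1000 m; c in km⁻¹ = c in m⁻¹ × 1000):
Set n₀ₐ e^(−cₐd) = n₀ᵦ e^(−cᵦd) ⇒ ln(n₀ₐ/n₀ᵦ) = (cₐ − cᵦ)·d
d = ln(0.67/0.49) / (0.53 − 0.28) = 0.3129 / 0.25 = 1.251 km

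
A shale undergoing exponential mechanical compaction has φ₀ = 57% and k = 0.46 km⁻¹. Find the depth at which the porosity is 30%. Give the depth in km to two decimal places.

Invert Athy's law: d = ln(φ₀/φ) / k
d = ln(0.57/0.3) / 0.46 = ln(1.9) / 0.46 = 0.6419 / 0.46 = 1.395 km

1.40 km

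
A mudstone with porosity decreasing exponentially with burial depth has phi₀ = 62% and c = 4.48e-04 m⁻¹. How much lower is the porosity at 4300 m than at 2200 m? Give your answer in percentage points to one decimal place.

14.1 percentage points

Working in km (1 km = 1000 m; c in km⁻¹ = c in m⁻¹ × 1000):
phi(2.2) = 0.62·e^(−0.448×2.2) = 0.2314
phi(4.3) = 0.62·e^(−0.448×4.3) = 0.0903
Δphi = 0.2314 − 0.0903 = 0.1411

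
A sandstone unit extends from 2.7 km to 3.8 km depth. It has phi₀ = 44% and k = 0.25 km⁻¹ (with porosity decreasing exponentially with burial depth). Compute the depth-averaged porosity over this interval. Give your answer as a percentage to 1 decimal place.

⟨phi⟩ = (1/(Z₂−Z₁)) ∫ phi₀ e^(−kZ) dZ = phi₀·(e^(−k·Z₁) − e^(−k·Z₂)) / (k·(Z₂−Z₁))
e^(−0.25×2.7) = 0.5092; e^(−0.25×3.8) = 0.3867
⟨phi⟩ = 0.44 × (0.5092 − 0.3867) / (0.25 × 1.1) = 0.44 × 0.4451 = 0.1959

19.6%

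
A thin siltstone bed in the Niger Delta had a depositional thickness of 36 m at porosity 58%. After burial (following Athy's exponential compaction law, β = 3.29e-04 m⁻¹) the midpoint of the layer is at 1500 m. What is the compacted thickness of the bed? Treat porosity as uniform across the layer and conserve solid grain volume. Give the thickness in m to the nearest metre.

Working in km (1 km = 1000 m; β in km⁻¹ = β in m⁻¹ × 1000):
Porosity at 1.5 km: φ = 0.58·exp(−0.329×1.5) = 0.3541
Solid-volume conservation: h(1−φ) = h₀(1−φ₀) ⇒ h = h₀·(1−φ₀)/(1−φ)
h = 0.036 × (1 − 0.58)/(1 − 0.3541) = 0.036 × 0.6502 = 0.0234 km

23 m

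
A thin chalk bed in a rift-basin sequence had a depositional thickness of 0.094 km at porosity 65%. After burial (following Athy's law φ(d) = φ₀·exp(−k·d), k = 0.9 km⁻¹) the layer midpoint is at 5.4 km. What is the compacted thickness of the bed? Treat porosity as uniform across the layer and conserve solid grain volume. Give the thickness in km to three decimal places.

Porosity at 5.4 km: φ = 0.65·exp(−0.9×5.4) = 0.0050
Solid-volume conservation: h(1−φ) = h₀(1−φ₀) ⇒ h = h₀·(1−φ₀)/(1−φ)
h = 0.094 × (1 − 0.65)/(1 − 0.0050) = 0.094 × 0.3518 = 0.0331 km

0.033 km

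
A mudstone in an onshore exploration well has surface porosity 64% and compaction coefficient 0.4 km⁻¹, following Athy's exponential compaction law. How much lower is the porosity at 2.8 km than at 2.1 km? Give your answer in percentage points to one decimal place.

phi(2.1) = 0.64·e^(−0.4×2.1) = 0.2763
phi(2.8) = 0.64·e^(−0.4×2.8) = 0.2088
Δphi = 0.2763 − 0.2088 = 0.0675

6.7 percentage points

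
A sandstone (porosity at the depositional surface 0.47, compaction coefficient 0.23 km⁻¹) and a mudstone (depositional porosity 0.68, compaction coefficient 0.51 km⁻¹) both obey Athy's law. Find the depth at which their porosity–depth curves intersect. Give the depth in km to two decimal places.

Set n₀ₐ e^(−βₐd) = n₀ᵦ e^(−βᵦd) ⇒ ln(n₀ₐ/n₀ᵦ) = (βₐ − βᵦ)·d
d = ln(0.47/0.68) / (0.23 − 0.51) = -0.3694 / -0.28 = 1.319 km

1.32 km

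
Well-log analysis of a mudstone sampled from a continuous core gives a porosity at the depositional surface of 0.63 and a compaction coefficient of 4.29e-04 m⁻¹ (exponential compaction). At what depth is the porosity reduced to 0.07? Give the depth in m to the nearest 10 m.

Working in km (1 km = 1000 m; c in km⁻¹ = c in m⁻¹ × 1000):
Invert Athy's law: d = ln(n₀/n) / c
d = ln(0.63/0.07) / 0.429 = ln(9) / 0.429 = 2.1972 / 0.429 = 5.122 km

5120 m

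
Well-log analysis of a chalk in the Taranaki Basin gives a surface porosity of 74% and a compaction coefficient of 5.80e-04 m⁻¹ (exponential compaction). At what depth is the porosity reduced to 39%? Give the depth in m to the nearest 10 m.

1100 m

Working in km (1 km = 1000 m; c in km⁻¹ = c in m⁻¹ × 1000):
Invert Athy's law: Z = ln(phi₀/phi) / c
Z = ln(0.74/0.39) / 0.58 = ln(1.897) / 0.58 = 0.6405 / 0.58 = 1.104 km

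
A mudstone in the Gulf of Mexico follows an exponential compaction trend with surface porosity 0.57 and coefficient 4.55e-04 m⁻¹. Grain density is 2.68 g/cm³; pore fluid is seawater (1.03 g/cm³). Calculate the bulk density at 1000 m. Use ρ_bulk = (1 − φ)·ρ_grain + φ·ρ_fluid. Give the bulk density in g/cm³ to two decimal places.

Working in km (1 km = 1000 m; β in km⁻¹ = β in m⁻¹ × 1000):
Porosity at depth: phi = 0.57·exp(−0.455×1) = 0.57×0.6344 = 0.3616
Bulk density: ρ_b = (1−phi)ρ_g + phi·ρ_f = 0.6384×2.68 + 0.3616×1.03
       = 1.711 + 0.372 = 2.083 g/cm³

2.08 g/cm³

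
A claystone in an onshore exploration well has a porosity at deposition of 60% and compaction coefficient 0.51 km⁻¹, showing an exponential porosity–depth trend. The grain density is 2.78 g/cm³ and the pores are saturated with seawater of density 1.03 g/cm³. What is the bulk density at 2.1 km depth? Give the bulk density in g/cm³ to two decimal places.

Porosity at depth: φ = 0.6·exp(−0.51×2.1) = 0.6×0.3427 = 0.2056
Bulk density: ρ_b = (1−φ)ρ_g + φ·ρ_f = 0.7944×2.78 + 0.2056×1.03
       = 2.208 + 0.212 = 2.420 g/cm³

2.42 g/cm³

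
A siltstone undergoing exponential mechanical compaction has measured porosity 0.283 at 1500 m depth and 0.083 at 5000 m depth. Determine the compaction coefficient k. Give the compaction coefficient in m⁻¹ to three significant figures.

Working in km (1 km = 1000 m; k in km⁻¹ = k in m⁻¹ × 1000):
Athy: φ(d) = φ₀ e^(−kd) ⇒ φ₁/φ₂ = e^{k(d₂−d₁)} ⇒ k = ln(φ₁/φ₂)/(d₂−d₁)
k = ln(0.283/0.083) / (5 − 1.5) = ln(3.41) / 3.5 = 1.2266 / 3.5 = 0.3505 km⁻¹

0.000350 m⁻¹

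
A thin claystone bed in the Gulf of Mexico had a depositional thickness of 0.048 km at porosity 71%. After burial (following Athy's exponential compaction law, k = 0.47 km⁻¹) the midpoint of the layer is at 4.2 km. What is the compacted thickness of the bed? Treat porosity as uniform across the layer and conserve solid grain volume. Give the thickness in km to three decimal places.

Porosity at 4.2 km: n = 0.71·exp(−0.47×4.2) = 0.0986
Solid-volume conservation: h(1−n) = h₀(1−n₀) ⇒ h = h₀·(1−n₀)/(1−n)
h = 0.048 × (1 − 0.71)/(1 − 0.0986) = 0.048 × 0.3217 = 0.0154 km

0.015 km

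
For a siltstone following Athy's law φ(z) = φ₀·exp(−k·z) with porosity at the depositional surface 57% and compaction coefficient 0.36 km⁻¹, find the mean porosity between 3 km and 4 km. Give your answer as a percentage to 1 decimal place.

16.3%

⟨φ⟩ = (1/(z₂−z₁)) ∫ φ₀ e^(−kz) dz = φ₀·(e^(−k·z₁) − e^(−k·z₂)) / (k·(z₂−z₁))
e^(−0.36×3) = 0.3396; e^(−0.36×4) = 0.2369
⟨φ⟩ = 0.57 × (0.3396 − 0.2369) / (0.36 × 1) = 0.57 × 0.2852 = 0.1626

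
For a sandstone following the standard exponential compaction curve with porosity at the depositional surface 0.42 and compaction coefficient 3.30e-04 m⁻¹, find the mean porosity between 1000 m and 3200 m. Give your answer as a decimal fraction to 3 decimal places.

Working in km (1 km = 1000 m; k in km⁻¹ = k in m⁻¹ × 1000):
⟨φ⟩ = (1/(d₂−d₁)) ∫ φ₀ e^(−kd) dd = φ₀·(e^(−k·d₁) − e^(−k·d₂)) / (k·(d₂−d₁))
e^(−0.33×1) = 0.7189; e^(−0.33×3.2) = 0.3478
⟨φ⟩ = 0.42 × (0.7189 − 0.3478) / (0.33 × 2.2) = 0.42 × 0.5111 = 0.2147

0.215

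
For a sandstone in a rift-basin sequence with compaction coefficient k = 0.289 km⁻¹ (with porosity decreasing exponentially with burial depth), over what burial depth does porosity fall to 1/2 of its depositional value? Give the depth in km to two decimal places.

n/n₀ = 1/2 ⇒ exp(−k·d) = 1/2 ⇒ d = ln(2) / k
d = 0.6931 / 0.289 = 2.398 km

2.40 km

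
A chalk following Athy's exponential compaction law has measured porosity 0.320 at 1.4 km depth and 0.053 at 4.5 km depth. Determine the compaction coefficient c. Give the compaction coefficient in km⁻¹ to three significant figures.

0.580 km⁻¹

Athy: φ(d) = φ₀ e^(−cd) ⇒ φ₁/φ₂ = e^{c(d₂−d₁)} ⇒ c = ln(φ₁/φ₂)/(d₂−d₁)
c = ln(0.32/0.053) / (4.5 − 1.4) = ln(6.038) / 3.1 = 1.7980 / 3.1 = 0.58 km⁻¹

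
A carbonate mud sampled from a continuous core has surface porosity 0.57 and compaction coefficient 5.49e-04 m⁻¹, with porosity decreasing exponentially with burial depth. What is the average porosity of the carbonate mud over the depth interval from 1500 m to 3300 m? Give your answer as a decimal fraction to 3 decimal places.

0.159

Working in km (1 km = 1000 m; k in km⁻¹ = k in m⁻¹ × 1000):
⟨phi⟩ = (1/(z₂−z₁)) ∫ phi₀ e^(−kz) dz = phi₀·(e^(−k·z₁) − e^(−k·z₂)) / (k·(z₂−z₁))
e^(−0.549×1.5) = 0.4389; e^(−0.549×3.3) = 0.1634
⟨phi⟩ = 0.57 × (0.4389 − 0.1634) / (0.549 × 1.8) = 0.57 × 0.2788 = 0.1589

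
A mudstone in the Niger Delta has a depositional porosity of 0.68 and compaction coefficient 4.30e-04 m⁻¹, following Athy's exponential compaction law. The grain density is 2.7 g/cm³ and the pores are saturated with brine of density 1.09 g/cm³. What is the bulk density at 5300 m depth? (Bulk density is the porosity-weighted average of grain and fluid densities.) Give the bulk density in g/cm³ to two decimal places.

2.59 g/cm³

Working in km (1 km = 1000 m; k in km⁻¹ = k in m⁻¹ × 1000):
Porosity at depth: n = 0.68·exp(−0.43×5.3) = 0.68×0.1024 = 0.0696
Bulk density: ρ_b = (1−n)ρ_g + n·ρ_f = 0.9304×2.7 + 0.0696×1.09
       = 2.512 + 0.076 = 2.588 g/cm³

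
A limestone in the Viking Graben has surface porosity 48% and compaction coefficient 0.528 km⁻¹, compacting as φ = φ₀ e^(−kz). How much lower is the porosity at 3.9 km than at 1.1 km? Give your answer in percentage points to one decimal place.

20.7 percentage points

φ(1.1) = 0.48·e^(−0.528×1.1) = 0.2685
φ(3.9) = 0.48·e^(−0.528×3.9) = 0.0612
Δφ = 0.2685 − 0.0612 = 0.2073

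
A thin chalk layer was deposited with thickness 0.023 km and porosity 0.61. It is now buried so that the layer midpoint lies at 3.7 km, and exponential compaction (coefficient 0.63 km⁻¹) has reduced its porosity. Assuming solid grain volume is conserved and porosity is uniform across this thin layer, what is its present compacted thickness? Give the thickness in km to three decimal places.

0.010 km

Porosity at 3.7 km: n = 0.61·exp(−0.63×3.7) = 0.0593
Solid-volume conservation: h(1−n) = h₀(1−n₀) ⇒ h = h₀·(1−n₀)/(1−n)
h = 0.023 × (1 − 0.61)/(1 − 0.0593) = 0.023 × 0.4146 = 0.0095 km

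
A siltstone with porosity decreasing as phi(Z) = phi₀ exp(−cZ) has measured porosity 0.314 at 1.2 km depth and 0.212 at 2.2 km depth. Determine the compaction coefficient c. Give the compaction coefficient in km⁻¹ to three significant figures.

0.393 km⁻¹

Athy: phi(Z) = phi₀ e^(−cZ) ⇒ phi₁/phi₂ = e^{c(Z₂−Z₁)} ⇒ c = ln(phi₁/phi₂)/(Z₂−Z₁)
c = ln(0.314/0.212) / (2.2 − 1.2) = ln(1.481) / 1 = 0.3928 / 1 = 0.3928 km⁻¹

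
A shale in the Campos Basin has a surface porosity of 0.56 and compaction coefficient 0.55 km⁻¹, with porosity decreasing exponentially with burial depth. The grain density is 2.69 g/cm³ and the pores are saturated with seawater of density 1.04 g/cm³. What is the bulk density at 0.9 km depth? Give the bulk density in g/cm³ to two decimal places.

2.13 g/cm³

Porosity at depth: phi = 0.56·exp(−0.55×0.9) = 0.56×0.6096 = 0.3414
Bulk density: ρ_b = (1−phi)ρ_g + phi·ρ_f = 0.6586×2.69 + 0.3414×1.04
       = 1.772 + 0.355 = 2.127 g/cm³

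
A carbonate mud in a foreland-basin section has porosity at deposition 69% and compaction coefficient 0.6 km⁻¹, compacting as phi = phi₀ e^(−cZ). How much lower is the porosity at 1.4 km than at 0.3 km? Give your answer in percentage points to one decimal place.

phi(0.3) = 0.69·e^(−0.6×0.3) = 0.5763
phi(1.4) = 0.69·e^(−0.6×1.4) = 0.2979
Δphi = 0.5763 − 0.2979 = 0.2785

27.8 percentage points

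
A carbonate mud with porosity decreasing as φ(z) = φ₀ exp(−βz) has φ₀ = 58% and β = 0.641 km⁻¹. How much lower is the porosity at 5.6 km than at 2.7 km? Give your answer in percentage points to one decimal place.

φ(2.7) = 0.58·e^(−0.641×2.7) = 0.1028
φ(5.6) = 0.58·e^(−0.641×5.6) = 0.0160
Δφ = 0.1028 − 0.0160 = 0.0867

8.7 percentage points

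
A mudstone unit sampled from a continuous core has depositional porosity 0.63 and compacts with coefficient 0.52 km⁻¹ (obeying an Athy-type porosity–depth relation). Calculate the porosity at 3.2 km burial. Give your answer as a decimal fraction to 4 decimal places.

n = n₀·exp(−β·z) = 0.63 × exp(−0.52 × 3.2) = 0.63 × exp(−1.664)
  = 0.63 × 0.1894 = 0.1193

0.1193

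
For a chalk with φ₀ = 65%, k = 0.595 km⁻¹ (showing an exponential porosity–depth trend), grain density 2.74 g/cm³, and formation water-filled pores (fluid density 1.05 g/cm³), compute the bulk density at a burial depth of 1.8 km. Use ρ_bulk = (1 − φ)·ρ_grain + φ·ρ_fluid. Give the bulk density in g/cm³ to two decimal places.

2.36 g/cm³

Porosity at depth: φ = 0.65·exp(−0.595×1.8) = 0.65×0.3427 = 0.2227
Bulk density: ρ_b = (1−φ)ρ_g + φ·ρ_f = 0.7773×2.74 + 0.2227×1.05
       = 2.130 + 0.234 = 2.364 g/cm³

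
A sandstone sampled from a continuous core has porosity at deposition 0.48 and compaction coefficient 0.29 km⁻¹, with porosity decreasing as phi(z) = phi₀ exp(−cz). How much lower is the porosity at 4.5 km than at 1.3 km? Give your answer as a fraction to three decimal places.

0.199

phi(1.3) = 0.48·e^(−0.29×1.3) = 0.3292
phi(4.5) = 0.48·e^(−0.29×4.5) = 0.1302
Δphi = 0.3292 − 0.1302 = 0.1991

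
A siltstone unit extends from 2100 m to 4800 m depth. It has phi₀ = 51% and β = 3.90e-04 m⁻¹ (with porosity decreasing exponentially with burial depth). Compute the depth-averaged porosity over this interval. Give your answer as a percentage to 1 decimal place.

Working in km (1 km = 1000 m; β in km⁻¹ = β in m⁻¹ × 1000):
⟨phi⟩ = (1/(z₂−z₁)) ∫ phi₀ e^(−βz) dz = phi₀·(e^(−β·z₁) − e^(−β·z₂)) / (β·(z₂−z₁))
e^(−0.39×2.1) = 0.4409; e^(−0.39×4.8) = 0.1538
⟨phi⟩ = 0.51 × (0.4409 − 0.1538) / (0.39 × 2.7) = 0.51 × 0.2726 = 0.1390

13.9%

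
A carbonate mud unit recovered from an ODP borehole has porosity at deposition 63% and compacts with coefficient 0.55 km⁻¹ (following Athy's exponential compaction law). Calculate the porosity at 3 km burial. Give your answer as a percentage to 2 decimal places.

12.10%

phi = phi₀·exp(−c·Z) = 0.63 × exp(−0.55 × 3) = 0.63 × exp(−1.65)
  = 0.63 × 0.1920 = 0.1210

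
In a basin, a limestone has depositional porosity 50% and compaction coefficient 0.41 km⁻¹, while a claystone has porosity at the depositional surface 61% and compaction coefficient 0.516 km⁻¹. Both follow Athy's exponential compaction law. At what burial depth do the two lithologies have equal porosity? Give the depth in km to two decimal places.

Set phi₀ₐ e^(−cₐz) = phi₀ᵦ e^(−cᵦz) ⇒ ln(phi₀ₐ/phi₀ᵦ) = (cₐ − cᵦ)·z
z = ln(0.5/0.61) / (0.41 − 0.516) = -0.1989 / -0.106 = 1.876 km

1.88 km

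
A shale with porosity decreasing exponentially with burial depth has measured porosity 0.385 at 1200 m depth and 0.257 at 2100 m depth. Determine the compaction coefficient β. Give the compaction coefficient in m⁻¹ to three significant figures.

Working in km (1 km = 1000 m; β in km⁻¹ = β in m⁻¹ × 1000):
Athy: φ(z) = φ₀ e^(−βz) ⇒ φ₁/φ₂ = e^{β(z₂−z₁)} ⇒ β = ln(φ₁/φ₂)/(z₂−z₁)
β = ln(0.385/0.257) / (2.1 − 1.2) = ln(1.498) / 0.9 = 0.4042 / 0.9 = 0.4491 km⁻¹

0.000449 m⁻¹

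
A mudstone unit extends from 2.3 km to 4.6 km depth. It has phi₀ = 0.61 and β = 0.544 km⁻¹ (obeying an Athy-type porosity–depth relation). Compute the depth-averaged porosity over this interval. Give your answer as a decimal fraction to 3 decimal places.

0.100

⟨phi⟩ = (1/(Z₂−Z₁)) ∫ phi₀ e^(−βZ) dZ = phi₀·(e^(−β·Z₁) − e^(−β·Z₂)) / (β·(Z₂−Z₁))
e^(−0.544×2.3) = 0.2862; e^(−0.544×4.6) = 0.0819
⟨phi⟩ = 0.61 × (0.2862 − 0.0819) / (0.544 × 2.3) = 0.61 × 0.1633 = 0.0996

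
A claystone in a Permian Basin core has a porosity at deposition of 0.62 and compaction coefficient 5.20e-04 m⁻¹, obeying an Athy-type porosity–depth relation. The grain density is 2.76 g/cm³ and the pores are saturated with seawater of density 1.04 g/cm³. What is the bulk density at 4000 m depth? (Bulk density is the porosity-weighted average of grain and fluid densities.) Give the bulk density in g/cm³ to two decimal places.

2.63 g/cm³

Working in km (1 km = 1000 m; c in km⁻¹ = c in m⁻¹ × 1000):
Porosity at depth: φ = 0.62·exp(−0.52×4) = 0.62×0.1249 = 0.0775
Bulk density: ρ_b = (1−φ)ρ_g + φ·ρ_f = 0.9225×2.76 + 0.0775×1.04
       = 2.546 + 0.081 = 2.627 g/cm³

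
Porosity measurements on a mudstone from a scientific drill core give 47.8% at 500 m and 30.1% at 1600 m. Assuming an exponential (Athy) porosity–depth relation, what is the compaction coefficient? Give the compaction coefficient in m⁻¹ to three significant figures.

Working in km (1 km = 1000 m; k in km⁻¹ = k in m⁻¹ × 1000):
Athy: n(d) = n₀ e^(−kd) ⇒ n₁/n₂ = e^{k(d₂−d₁)} ⇒ k = ln(n₁/n₂)/(d₂−d₁)
k = ln(0.478/0.301) / (1.6 − 0.5) = ln(1.588) / 1.1 = 0.4625 / 1.1 = 0.4205 km⁻¹

0.000420 m⁻¹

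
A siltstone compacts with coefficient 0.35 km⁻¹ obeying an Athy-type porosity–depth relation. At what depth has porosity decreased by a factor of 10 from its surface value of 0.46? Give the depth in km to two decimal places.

6.58 km

phi/phi₀ = 1/10 ⇒ exp(−c·d) = 1/10 ⇒ d = ln(10) / c
d = 2.3026 / 0.35 = 6.579 km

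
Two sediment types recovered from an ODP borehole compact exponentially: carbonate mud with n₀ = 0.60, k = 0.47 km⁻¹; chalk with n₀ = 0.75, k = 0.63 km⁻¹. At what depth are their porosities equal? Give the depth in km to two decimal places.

Set n₀ₐ e^(−kₐZ) = n₀ᵦ e^(−kᵦZ) ⇒ ln(n₀ₐ/n₀ᵦ) = (kₐ − kᵦ)·Z
Z = ln(0.6/0.75) / (0.47 − 0.63) = -0.2231 / -0.16 = 1.395 km

1.39 km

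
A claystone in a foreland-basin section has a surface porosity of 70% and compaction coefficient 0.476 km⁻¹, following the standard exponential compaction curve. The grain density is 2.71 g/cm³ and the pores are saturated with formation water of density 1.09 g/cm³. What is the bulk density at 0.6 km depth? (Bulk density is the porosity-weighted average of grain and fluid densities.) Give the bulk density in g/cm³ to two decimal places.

1.86 g/cm³

Porosity at depth: phi = 0.7·exp(−0.476×0.6) = 0.7×0.7516 = 0.5261
Bulk density: ρ_b = (1−phi)ρ_g + phi·ρ_f = 0.4739×2.71 + 0.5261×1.09
       = 1.284 + 0.573 = 1.858 g/cm³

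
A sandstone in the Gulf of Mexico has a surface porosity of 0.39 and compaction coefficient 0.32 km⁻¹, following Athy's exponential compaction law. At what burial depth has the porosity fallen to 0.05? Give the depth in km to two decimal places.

Invert Athy's law: z = ln(φ₀/φ) / β
z = ln(0.39/0.05) / 0.32 = ln(7.8) / 0.32 = 2.0541 / 0.32 = 6.419 km

6.42 km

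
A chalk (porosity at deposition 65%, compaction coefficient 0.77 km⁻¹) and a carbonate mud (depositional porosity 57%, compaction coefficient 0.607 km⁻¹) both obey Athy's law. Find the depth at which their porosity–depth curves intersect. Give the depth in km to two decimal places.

Set phi₀ₐ e^(−cₐz) = phi₀ᵦ e^(−cᵦz) ⇒ ln(phi₀ₐ/phi₀ᵦ) = (cₐ − cᵦ)·z
z = ln(0.65/0.57) / (0.77 − 0.607) = 0.1313 / 0.163 = 0.806 km

0.81 km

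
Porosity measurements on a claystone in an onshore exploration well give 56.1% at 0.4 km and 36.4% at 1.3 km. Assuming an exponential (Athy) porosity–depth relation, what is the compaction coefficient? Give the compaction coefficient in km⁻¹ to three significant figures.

Athy: phi(d) = phi₀ e^(−kd) ⇒ phi₁/phi₂ = e^{k(d₂−d₁)} ⇒ k = ln(phi₁/phi₂)/(d₂−d₁)
k = ln(0.561/0.364) / (1.3 − 0.4) = ln(1.541) / 0.9 = 0.4326 / 0.9 = 0.4806 km⁻¹

0.481 km⁻¹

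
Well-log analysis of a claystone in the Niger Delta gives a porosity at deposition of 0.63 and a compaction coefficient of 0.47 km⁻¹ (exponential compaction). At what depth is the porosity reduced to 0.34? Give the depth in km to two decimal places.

Invert Athy's law: d = ln(n₀/n) / β
d = ln(0.63/0.34) / 0.47 = ln(1.853) / 0.47 = 0.6168 / 0.47 = 1.312 km

1.31 km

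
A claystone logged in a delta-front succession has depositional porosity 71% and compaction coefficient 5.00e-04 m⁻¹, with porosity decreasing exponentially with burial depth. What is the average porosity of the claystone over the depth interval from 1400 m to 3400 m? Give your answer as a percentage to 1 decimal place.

Working in km (1 km = 1000 m; c in km⁻¹ = c in m⁻¹ × 1000):
⟨φ⟩ = (1/(Z₂−Z₁)) ∫ φ₀ e^(−cZ) dZ = φ₀·(e^(−c·Z₁) − e^(−c·Z₂)) / (c·(Z₂−Z₁))
e^(−0.5×1.4) = 0.4966; e^(−0.5×3.4) = 0.1827
⟨φ⟩ = 0.71 × (0.4966 − 0.1827) / (0.5 × 2) = 0.71 × 0.3139 = 0.2229

22.3%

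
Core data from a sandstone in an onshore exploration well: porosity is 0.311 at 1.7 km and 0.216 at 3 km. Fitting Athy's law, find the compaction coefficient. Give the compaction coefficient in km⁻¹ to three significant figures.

0.280 km⁻¹

Athy: n(d) = n₀ e^(−βd) ⇒ n₁/n₂ = e^{β(d₂−d₁)} ⇒ β = ln(n₁/n₂)/(d₂−d₁)
β = ln(0.311/0.216) / (3 − 1.7) = ln(1.44) / 1.3 = 0.3645 / 1.3 = 0.2804 km⁻¹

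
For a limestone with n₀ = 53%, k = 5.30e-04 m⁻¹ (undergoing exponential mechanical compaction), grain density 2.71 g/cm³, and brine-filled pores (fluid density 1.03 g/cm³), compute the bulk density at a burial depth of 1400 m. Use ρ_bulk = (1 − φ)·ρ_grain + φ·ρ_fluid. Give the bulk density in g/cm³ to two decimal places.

Working in km (1 km = 1000 m; k in km⁻¹ = k in m⁻¹ × 1000):
Porosity at depth: n = 0.53·exp(−0.53×1.4) = 0.53×0.4762 = 0.2524
Bulk density: ρ_b = (1−n)ρ_g + n·ρ_f = 0.7476×2.71 + 0.2524×1.03
       = 2.026 + 0.260 = 2.286 g/cm³

2.29 g/cm³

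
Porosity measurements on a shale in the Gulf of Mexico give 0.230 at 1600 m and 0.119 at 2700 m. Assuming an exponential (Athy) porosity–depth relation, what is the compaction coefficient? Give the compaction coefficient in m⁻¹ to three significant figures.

Working in km (1 km = 1000 m; β in km⁻¹ = β in m⁻¹ × 1000):
Athy: n(z) = n₀ e^(−βz) ⇒ n₁/n₂ = e^{β(z₂−z₁)} ⇒ β = ln(n₁/n₂)/(z₂−z₁)
β = ln(0.23/0.119) / (2.7 − 1.6) = ln(1.933) / 1.1 = 0.6590 / 1.1 = 0.5991 km⁻¹

0.000599 m⁻¹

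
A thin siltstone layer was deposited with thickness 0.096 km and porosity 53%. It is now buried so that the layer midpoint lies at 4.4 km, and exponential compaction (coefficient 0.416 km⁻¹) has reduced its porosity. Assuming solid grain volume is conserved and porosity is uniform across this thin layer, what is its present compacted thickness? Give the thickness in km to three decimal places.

0.049 km

Porosity at 4.4 km: phi = 0.53·exp(−0.416×4.4) = 0.0850
Solid-volume conservation: h(1−phi) = h₀(1−phi₀) ⇒ h = h₀·(1−phi₀)/(1−phi)
h = 0.096 × (1 − 0.53)/(1 − 0.0850) = 0.096 × 0.5137 = 0.0493 km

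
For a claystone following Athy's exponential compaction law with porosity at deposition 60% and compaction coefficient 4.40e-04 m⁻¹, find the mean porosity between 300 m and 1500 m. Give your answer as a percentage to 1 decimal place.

Working in km (1 km = 1000 m; c in km⁻¹ = c in m⁻¹ × 1000):
⟨phi⟩ = (1/(z₂−z₁)) ∫ phi₀ e^(−cz) dz = phi₀·(e^(−c·z₁) − e^(−c·z₂)) / (c·(z₂−z₁))
e^(−0.44×0.3) = 0.8763; e^(−0.44×1.5) = 0.5169
⟨phi⟩ = 0.6 × (0.8763 − 0.5169) / (0.44 × 1.2) = 0.6 × 0.6809 = 0.4085

40.9%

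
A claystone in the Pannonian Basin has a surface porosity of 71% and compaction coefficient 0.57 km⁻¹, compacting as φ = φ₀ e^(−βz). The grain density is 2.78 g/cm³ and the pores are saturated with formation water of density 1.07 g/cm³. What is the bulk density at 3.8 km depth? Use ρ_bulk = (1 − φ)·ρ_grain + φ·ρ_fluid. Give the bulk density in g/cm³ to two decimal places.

2.64 g/cm³

Porosity at depth: φ = 0.71·exp(−0.57×3.8) = 0.71×0.1146 = 0.0814
Bulk density: ρ_b = (1−φ)ρ_g + φ·ρ_f = 0.9186×2.78 + 0.0814×1.07
       = 2.554 + 0.087 = 2.641 g/cm³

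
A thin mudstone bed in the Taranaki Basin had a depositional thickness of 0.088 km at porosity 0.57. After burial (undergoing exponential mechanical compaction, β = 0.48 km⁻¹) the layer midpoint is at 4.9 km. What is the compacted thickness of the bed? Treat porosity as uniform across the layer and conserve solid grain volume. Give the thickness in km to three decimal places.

0.040 km

Porosity at 4.9 km: phi = 0.57·exp(−0.48×4.9) = 0.0543
Solid-volume conservation: h(1−phi) = h₀(1−phi₀) ⇒ h = h₀·(1−phi₀)/(1−phi)
h = 0.088 × (1 − 0.57)/(1 − 0.0543) = 0.088 × 0.4547 = 0.0400 km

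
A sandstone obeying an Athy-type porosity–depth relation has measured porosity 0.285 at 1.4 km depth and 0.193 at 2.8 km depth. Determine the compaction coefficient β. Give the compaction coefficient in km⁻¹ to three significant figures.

0.278 km⁻¹

Athy: phi(Z) = phi₀ e^(−βZ) ⇒ phi₁/phi₂ = e^{β(Z₂−Z₁)} ⇒ β = ln(phi₁/phi₂)/(Z₂−Z₁)
β = ln(0.285/0.193) / (2.8 − 1.4) = ln(1.477) / 1.4 = 0.3898 / 1.4 = 0.2784 km⁻¹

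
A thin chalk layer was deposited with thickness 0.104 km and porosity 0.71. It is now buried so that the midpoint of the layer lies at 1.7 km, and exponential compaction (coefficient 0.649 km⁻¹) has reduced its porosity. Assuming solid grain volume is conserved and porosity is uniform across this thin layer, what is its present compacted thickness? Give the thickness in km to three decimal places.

Porosity at 1.7 km: phi = 0.71·exp(−0.649×1.7) = 0.2356
Solid-volume conservation: h(1−phi) = h₀(1−phi₀) ⇒ h = h₀·(1−phi₀)/(1−phi)
h = 0.104 × (1 − 0.71)/(1 − 0.2356) = 0.104 × 0.3794 = 0.0395 km

0.039 km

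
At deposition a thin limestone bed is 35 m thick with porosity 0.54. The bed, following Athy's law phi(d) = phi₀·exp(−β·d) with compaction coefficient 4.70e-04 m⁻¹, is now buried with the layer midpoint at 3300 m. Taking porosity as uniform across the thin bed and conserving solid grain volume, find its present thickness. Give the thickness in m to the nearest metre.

Working in km (1 km = 1000 m; β in km⁻¹ = β in m⁻¹ × 1000):
Porosity at 3.3 km: phi = 0.54·exp(−0.47×3.3) = 0.1145
Solid-volume conservation: h(1−phi) = h₀(1−phi₀) ⇒ h = h₀·(1−phi₀)/(1−phi)
h = 0.035 × (1 − 0.54)/(1 − 0.1145) = 0.035 × 0.5195 = 0.0182 km

18 m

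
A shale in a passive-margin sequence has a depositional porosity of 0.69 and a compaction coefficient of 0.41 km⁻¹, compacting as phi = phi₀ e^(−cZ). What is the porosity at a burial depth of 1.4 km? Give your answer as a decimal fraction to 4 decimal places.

phi = phi₀·exp(−c·Z) = 0.69 × exp(−0.41 × 1.4) = 0.69 × exp(−0.574)
  = 0.69 × 0.5633 = 0.3887

0.3887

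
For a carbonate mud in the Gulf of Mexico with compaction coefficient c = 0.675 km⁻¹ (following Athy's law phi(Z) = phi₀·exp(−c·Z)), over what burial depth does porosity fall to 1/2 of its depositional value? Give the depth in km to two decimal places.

phi/phi₀ = 1/2 ⇒ exp(−c·Z) = 1/2 ⇒ Z = ln(2) / c
Z = 0.6931 / 0.675 = 1.027 km

1.03 km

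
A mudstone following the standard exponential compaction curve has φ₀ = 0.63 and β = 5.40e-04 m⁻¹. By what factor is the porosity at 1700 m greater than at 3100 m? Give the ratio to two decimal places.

Working in km (1 km = 1000 m; β in km⁻¹ = β in m⁻¹ × 1000):
φ(z₁)/φ(z₂) = e^(−β·z₁)/e^(−β·z₂) = e^{β(z₂−z₁)}
= exp(0.54 × 1.4) = exp(0.756) = 2.1297

2.13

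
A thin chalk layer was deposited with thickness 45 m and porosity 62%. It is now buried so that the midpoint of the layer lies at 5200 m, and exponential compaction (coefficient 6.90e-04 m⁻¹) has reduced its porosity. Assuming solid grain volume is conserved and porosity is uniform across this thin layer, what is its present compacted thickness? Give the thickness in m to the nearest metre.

Working in km (1 km = 1000 m; c in km⁻¹ = c in m⁻¹ × 1000):
Porosity at 5.2 km: n = 0.62·exp(−0.69×5.2) = 0.0171
Solid-volume conservation: h(1−n) = h₀(1−n₀) ⇒ h = h₀·(1−n₀)/(1−n)
h = 0.045 × (1 − 0.62)/(1 − 0.0171) = 0.045 × 0.3866 = 0.0174 km

17 m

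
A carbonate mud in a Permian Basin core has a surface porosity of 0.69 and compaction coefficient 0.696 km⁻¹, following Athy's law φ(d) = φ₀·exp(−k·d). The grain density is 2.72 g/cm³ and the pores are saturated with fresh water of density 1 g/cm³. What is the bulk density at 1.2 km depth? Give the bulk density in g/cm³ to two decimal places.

2.21 g/cm³

Porosity at depth: φ = 0.69·exp(−0.696×1.2) = 0.69×0.4338 = 0.2993
Bulk density: ρ_b = (1−φ)ρ_g + φ·ρ_f = 0.7007×2.72 + 0.2993×1
       = 1.906 + 0.299 = 2.205 g/cm³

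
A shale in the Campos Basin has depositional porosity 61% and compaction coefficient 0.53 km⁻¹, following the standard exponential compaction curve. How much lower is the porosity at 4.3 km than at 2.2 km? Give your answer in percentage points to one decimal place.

phi(2.2) = 0.61·e^(−0.53×2.2) = 0.1901
phi(4.3) = 0.61·e^(−0.53×4.3) = 0.0625
Δphi = 0.1901 − 0.0625 = 0.1276

12.8 percentage points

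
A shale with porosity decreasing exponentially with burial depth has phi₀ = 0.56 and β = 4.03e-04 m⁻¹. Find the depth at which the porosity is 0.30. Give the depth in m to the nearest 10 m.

Working in km (1 km = 1000 m; β in km⁻¹ = β in m⁻¹ × 1000):
Invert Athy's law: Z = ln(phi₀/phi) / β
Z = ln(0.56/0.3) / 0.403 = ln(1.867) / 0.403 = 0.6242 / 0.403 = 1.549 km

1550 m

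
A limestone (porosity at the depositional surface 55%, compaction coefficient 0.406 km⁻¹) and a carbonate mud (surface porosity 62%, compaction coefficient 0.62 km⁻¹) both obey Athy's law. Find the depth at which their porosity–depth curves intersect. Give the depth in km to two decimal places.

0.56 km

Set phi₀ₐ e^(−cₐd) = phi₀ᵦ e^(−cᵦd) ⇒ ln(phi₀ₐ/phi₀ᵦ) = (cₐ − cᵦ)·d
d = ln(0.55/0.62) / (0.406 − 0.62) = -0.1198 / -0.214 = 0.560 km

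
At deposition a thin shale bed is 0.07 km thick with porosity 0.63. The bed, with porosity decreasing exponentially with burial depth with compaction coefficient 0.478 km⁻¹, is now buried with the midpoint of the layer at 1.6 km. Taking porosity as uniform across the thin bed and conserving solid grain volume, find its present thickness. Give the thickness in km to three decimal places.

0.037 km

Porosity at 1.6 km: φ = 0.63·exp(−0.478×1.6) = 0.2932
Solid-volume conservation: h(1−φ) = h₀(1−φ₀) ⇒ h = h₀·(1−φ₀)/(1−φ)
h = 0.07 × (1 − 0.63)/(1 − 0.2932) = 0.07 × 0.5235 = 0.0366 km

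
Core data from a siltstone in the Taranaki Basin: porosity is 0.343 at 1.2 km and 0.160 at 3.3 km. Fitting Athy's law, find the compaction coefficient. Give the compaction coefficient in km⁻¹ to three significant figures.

0.363 km⁻¹

Athy: phi(z) = phi₀ e^(−cz) ⇒ phi₁/phi₂ = e^{c(z₂−z₁)} ⇒ c = ln(phi₁/phi₂)/(z₂−z₁)
c = ln(0.343/0.16) / (3.3 − 1.2) = ln(2.144) / 2.1 = 0.7626 / 2.1 = 0.3631 km⁻¹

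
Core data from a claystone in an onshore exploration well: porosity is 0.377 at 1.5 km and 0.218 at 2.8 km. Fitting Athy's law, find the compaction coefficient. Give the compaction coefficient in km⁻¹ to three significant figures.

0.421 km⁻¹

Athy: φ(z) = φ₀ e^(−βz) ⇒ φ₁/φ₂ = e^{β(z₂−z₁)} ⇒ β = ln(φ₁/φ₂)/(z₂−z₁)
β = ln(0.377/0.218) / (2.8 − 1.5) = ln(1.729) / 1.3 = 0.5478 / 1.3 = 0.4213 km⁻¹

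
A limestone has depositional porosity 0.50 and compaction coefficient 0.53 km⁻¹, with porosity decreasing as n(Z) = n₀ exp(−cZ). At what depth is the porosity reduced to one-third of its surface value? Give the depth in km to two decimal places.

2.07 km

n/n₀ = 1/3 ⇒ exp(−c·Z) = 1/3 ⇒ Z = ln(3) / c
Z = 1.0986 / 0.53 = 2.073 km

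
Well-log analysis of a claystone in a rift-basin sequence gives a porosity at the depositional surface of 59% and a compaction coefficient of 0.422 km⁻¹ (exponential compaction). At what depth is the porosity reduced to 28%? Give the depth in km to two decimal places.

1.77 km

Invert Athy's law: d = ln(φ₀/φ) / β
d = ln(0.59/0.28) / 0.422 = ln(2.107) / 0.422 = 0.7453 / 0.422 = 1.766 km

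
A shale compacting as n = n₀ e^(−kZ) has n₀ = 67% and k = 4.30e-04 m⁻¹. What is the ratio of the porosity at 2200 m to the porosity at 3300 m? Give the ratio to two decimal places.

1.60

Working in km (1 km = 1000 m; k in km⁻¹ = k in m⁻¹ × 1000):
n(Z₁)/n(Z₂) = e^(−k·Z₁)/e^(−k·Z₂) = e^{k(Z₂−Z₁)}
= exp(0.43 × 1.1) = exp(0.473) = 1.6048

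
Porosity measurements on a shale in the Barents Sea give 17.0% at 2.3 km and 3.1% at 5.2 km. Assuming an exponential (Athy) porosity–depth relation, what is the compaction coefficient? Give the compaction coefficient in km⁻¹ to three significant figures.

0.587 km⁻¹

Athy: phi(d) = phi₀ e^(−cd) ⇒ phi₁/phi₂ = e^{c(d₂−d₁)} ⇒ c = ln(phi₁/phi₂)/(d₂−d₁)
c = ln(0.17/0.031) / (5.2 − 2.3) = ln(5.484) / 2.9 = 1.7018 / 2.9 = 0.5868 km⁻¹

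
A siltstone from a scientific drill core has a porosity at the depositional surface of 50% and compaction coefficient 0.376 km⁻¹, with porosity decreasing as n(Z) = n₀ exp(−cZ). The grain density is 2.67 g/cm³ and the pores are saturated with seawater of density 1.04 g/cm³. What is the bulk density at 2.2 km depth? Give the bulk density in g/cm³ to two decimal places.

Porosity at depth: n = 0.5·exp(−0.376×2.2) = 0.5×0.4373 = 0.2186
Bulk density: ρ_b = (1−n)ρ_g + n·ρ_f = 0.7814×2.67 + 0.2186×1.04
       = 2.086 + 0.227 = 2.314 g/cm³

2.31 g/cm³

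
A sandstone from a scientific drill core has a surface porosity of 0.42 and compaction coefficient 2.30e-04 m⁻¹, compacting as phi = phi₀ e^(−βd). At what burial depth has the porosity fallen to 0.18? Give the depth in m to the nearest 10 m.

Working in km (1 km = 1000 m; β in km⁻¹ = β in m⁻¹ × 1000):
Invert Athy's law: d = ln(phi₀/phi) / β
d = ln(0.42/0.18) / 0.23 = ln(2.333) / 0.23 = 0.8473 / 0.23 = 3.684 km

3680 m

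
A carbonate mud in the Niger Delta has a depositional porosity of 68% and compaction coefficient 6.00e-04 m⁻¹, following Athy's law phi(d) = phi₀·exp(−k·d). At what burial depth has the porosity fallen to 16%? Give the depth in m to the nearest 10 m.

2410 m

Working in km (1 km = 1000 m; k in km⁻¹ = k in m⁻¹ × 1000):
Invert Athy's law: d = ln(phi₀/phi) / k
d = ln(0.68/0.16) / 0.6 = ln(4.25) / 0.6 = 1.4469 / 0.6 = 2.412 km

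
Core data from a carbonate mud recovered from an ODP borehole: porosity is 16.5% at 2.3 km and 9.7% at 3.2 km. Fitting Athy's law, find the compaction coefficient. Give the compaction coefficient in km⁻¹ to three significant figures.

0.590 km⁻¹

Athy: phi(Z) = phi₀ e^(−cZ) ⇒ phi₁/phi₂ = e^{c(Z₂−Z₁)} ⇒ c = ln(phi₁/phi₂)/(Z₂−Z₁)
c = ln(0.165/0.097) / (3.2 − 2.3) = ln(1.701) / 0.9 = 0.5312 / 0.9 = 0.5903 km⁻¹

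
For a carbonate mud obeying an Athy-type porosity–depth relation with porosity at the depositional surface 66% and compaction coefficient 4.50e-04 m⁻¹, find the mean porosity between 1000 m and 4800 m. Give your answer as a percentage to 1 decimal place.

Working in km (1 km = 1000 m; c in km⁻¹ = c in m⁻¹ × 1000):
⟨φ⟩ = (1/(d₂−d₁)) ∫ φ₀ e^(−cd) dd = φ₀·(e^(−c·d₁) − e^(−c·d₂)) / (c·(d₂−d₁))
e^(−0.45×1) = 0.6376; e^(−0.45×4.8) = 0.1153
⟨φ⟩ = 0.66 × (0.6376 − 0.1153) / (0.45 × 3.8) = 0.66 × 0.3054 = 0.2016

20.2%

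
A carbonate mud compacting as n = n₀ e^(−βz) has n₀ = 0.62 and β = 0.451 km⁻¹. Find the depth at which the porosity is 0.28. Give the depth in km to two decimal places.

1.76 km

Invert Athy's law: z = ln(n₀/n) / β
z = ln(0.62/0.28) / 0.451 = ln(2.214) / 0.451 = 0.7949 / 0.451 = 1.763 km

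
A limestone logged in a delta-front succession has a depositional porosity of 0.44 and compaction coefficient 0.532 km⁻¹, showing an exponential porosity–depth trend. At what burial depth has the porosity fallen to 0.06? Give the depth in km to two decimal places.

Invert Athy's law: d = ln(phi₀/phi) / k
d = ln(0.44/0.06) / 0.532 = ln(7.333) / 0.532 = 1.9924 / 0.532 = 3.745 km

3.75 km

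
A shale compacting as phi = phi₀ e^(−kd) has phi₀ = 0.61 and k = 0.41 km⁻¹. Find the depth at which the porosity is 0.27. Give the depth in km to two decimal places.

Invert Athy's law: d = ln(phi₀/phi) / k
d = ln(0.61/0.27) / 0.41 = ln(2.259) / 0.41 = 0.8150 / 0.41 = 1.988 km

1.99 km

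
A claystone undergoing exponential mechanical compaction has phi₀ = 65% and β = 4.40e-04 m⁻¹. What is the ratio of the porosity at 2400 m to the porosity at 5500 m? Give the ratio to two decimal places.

3.91

Working in km (1 km = 1000 m; β in km⁻¹ = β in m⁻¹ × 1000):
phi(z₁)/phi(z₂) = e^(−β·z₁)/e^(−β·z₂) = e^{β(z₂−z₁)}
= exp(0.44 × 3.1) = exp(1.364) = 3.9118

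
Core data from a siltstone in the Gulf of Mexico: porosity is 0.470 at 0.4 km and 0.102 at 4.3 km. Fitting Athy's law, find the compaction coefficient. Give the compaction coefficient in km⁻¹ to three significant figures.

Athy: phi(z) = phi₀ e^(−βz) ⇒ phi₁/phi₂ = e^{β(z₂−z₁)} ⇒ β = ln(phi₁/phi₂)/(z₂−z₁)
β = ln(0.47/0.102) / (4.3 − 0.4) = ln(4.608) / 3.9 = 1.5278 / 3.9 = 0.3917 km⁻¹

0.392 km⁻¹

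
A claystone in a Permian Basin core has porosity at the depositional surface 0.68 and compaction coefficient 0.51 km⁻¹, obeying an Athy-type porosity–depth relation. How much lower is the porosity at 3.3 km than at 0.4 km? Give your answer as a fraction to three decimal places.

0.428

φ(0.4) = 0.68·e^(−0.51×0.4) = 0.5545
φ(3.3) = 0.68·e^(−0.51×3.3) = 0.1264
Δφ = 0.5545 − 0.1264 = 0.4282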